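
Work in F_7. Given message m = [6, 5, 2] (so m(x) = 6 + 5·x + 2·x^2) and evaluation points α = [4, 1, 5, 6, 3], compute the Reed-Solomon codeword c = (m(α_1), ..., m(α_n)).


c = [2, 6, 4, 3, 4]

Message polynomial: m(x) = 6 + 5·x + 2·x^2 (mod 7).
For each evaluation point α_i, compute m(α_i) mod 7:
  α_1 = 4: Horner steps 2 → 6 → 2, so m(4) = 2.
  α_2 = 1: Horner steps 2 → 0 → 6, so m(1) = 6.
  α_3 = 5: Horner steps 2 → 1 → 4, so m(5) = 4.
  α_4 = 6: Horner steps 2 → 3 → 3, so m(6) = 3.
  α_5 = 3: Horner steps 2 → 4 → 4, so m(3) = 4.
Codeword c = [2, 6, 4, 3, 4] ∈ F_7^5.


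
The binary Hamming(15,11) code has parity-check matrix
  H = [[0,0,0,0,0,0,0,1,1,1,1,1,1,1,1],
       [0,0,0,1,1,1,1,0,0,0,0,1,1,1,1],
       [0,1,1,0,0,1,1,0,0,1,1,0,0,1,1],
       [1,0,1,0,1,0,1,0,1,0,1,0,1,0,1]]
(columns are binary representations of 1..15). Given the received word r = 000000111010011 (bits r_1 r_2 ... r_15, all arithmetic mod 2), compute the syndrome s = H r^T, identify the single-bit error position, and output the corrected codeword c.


s = (1, 1, 0, 0)^T, error position = 12, corrected codeword c = 000000111011011

Compute s = H r^T mod 2 one row at a time:
  s_1 = 1 + 1 + 0 + 1 + 0 + 0 + 1 + 1 = 5 ≡ 1 (mod 2).
  s_2 = 0 + 0 + 0 + 1 + 0 + 0 + 1 + 1 = 3 ≡ 1 (mod 2).
  s_3 = 0 + 0 + 0 + 1 + 0 + 1 + 1 + 1 = 4 ≡ 0 (mod 2).
  s_4 = 0 + 0 + 0 + 1 + 1 + 1 + 0 + 1 = 4 ≡ 0 (mod 2).
s = (1, 1, 0, 0)^T — this equals column 12 of H (binary 1100), so error is at position 12.
Correct: flip bit 12 of r = 000000111010011 to get c = 000000111011011.


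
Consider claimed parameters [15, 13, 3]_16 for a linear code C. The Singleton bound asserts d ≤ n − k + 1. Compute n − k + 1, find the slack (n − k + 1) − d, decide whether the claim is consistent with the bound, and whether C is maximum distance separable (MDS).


Singleton RHS = n − k + 1 = 3, slack = 0, bound satisfied, MDS.

Singleton bound: d ≤ n − k + 1.
Here n = 15, k = 13, so n − k + 1 = 3.
Given d = 3, check d ≤ 3: YES.
Slack = (n − k + 1) − d = 0.
The code is MDS (slack = 0).
Description: the claimed parameters are [15, 13, 3]_16; such a code would be MDS (meets Singleton bound).


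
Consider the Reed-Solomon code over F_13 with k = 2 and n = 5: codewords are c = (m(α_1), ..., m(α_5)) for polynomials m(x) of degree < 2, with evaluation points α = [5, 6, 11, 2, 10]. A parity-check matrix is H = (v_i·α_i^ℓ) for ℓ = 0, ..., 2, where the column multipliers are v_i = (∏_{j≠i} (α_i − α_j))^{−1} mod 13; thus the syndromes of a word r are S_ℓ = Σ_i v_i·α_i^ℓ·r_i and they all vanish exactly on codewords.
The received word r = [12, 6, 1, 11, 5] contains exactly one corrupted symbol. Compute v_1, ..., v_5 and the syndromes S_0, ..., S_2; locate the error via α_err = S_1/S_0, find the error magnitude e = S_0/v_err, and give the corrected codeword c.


S = (12, 7, 3), error at position 2, error magnitude e = 11, c = [12, 8, 1, 11, 5].

Step 1: column multipliers v_i = (∏_{j≠i}(α_i − α_j))^{−1} mod 13.
  i = 1 (α = 5): (5−6)(5−11)(5−2)(5−10) = (−1)·(−6)·3·(−5) = −90 ≡ 1, so v_1 = 1^{−1} = 1 (mod 13).
  i = 2 (α = 6): (6−5)(6−11)(6−2)(6−10) = 1·(−5)·4·(−4) = 80 ≡ 2, so v_2 = 2^{−1} = 7 (mod 13).
  i = 3 (α = 11): (11−5)(11−6)(11−2)(11−10) = 6·5·9·1 = 270 ≡ 10, so v_3 = 10^{−1} = 4 (mod 13).
  i = 4 (α = 2): (2−5)(2−6)(2−11)(2−10) = (−3)·(−4)·(−9)·(−8) = 864 ≡ 6, so v_4 = 6^{−1} = 11 (mod 13).
  i = 5 (α = 10): (10−5)(10−6)(10−11)(10−2) = 5·4·(−1)·8 = −160 ≡ 9, so v_5 = 9^{−1} = 3 (mod 13).
  v = [1, 7, 4, 11, 3].
Step 2: syndromes of r = [12, 6, 1, 11, 5] (all sums mod 13).
  S_0 = Σ v_i r_i = 1·12 + 7·6 + 4·1 + 11·11 + 3·5 = 194 ≡ 12.
  S_1 = Σ v_i α_i r_i = 1·5·12 + 7·6·6 + 4·11·1 + 11·2·11 + 3·10·5 = 748 ≡ 7.
  α_i^2 mod 13 = [12, 10, 4, 4, 9].
  S_2 = Σ v_i α_i^2 r_i = 1·12·12 + 7·10·6 + 4·4·1 + 11·4·11 + 3·9·5 = 1199 ≡ 3.
  S = (12, 7, 3) ≠ 0, so r is not a codeword (an error is present).
Step 3: locate the error. For a single error e at position i, S_ℓ = v_i·e·α_i^ℓ, so α_err = S_1/S_0.
  S_0^{−1} = 12^{−1} = 12 (mod 13), so α_err = 7·12 = 84 ≡ 6 = α_2. Error position i = 2.
  Consistency check: S_2/S_1 = 3·2 = 6 ≡ 6 = α_err ✓ (single-error assumption holds).
Step 4: error magnitude e = S_0/v_2 = S_0·∏_{j≠2}(α_2 − α_j) = 12·2 = 24 ≡ 11 (mod 13).
Step 5: correct position 2: c_2 = r_2 − e = 6 − 11 ≡ 8 (mod 13). Hence c = [12, 8, 1, 11, 5].
  Check: interpolating c through the α_i gives m(x) = 6 + 9·x (degree < 2) with m(α_i) = c_i for every i, so c is indeed a codeword.


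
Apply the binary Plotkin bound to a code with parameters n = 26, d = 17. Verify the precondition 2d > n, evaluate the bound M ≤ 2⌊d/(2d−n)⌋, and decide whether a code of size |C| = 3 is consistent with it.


Plotkin bound M ≤ 4; given |C| = 3 ≤ bound (satisfied).

Check applicability: 2d = 34, n = 26.
2d − n = 8 > 0, so Plotkin applies.
Compute d/(2d−n) = 17/8 ≈ 2.1250.
⌊d/(2d−n)⌋ = 2.
Plotkin bound: M ≤ 2·2 = 4.
Given |C| = 3, check: satisfied.
This |C| is below the Plotkin bound.


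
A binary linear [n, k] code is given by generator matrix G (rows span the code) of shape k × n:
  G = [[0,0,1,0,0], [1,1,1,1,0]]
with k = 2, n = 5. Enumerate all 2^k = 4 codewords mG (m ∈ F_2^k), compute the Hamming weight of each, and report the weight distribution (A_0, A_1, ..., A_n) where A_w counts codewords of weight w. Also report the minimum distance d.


Weight distribution: A_0 = 1, A_1 = 1, A_3 = 1, A_4 = 1. Minimum distance d = 1.

Enumerate all 2^2 = 4 messages m ∈ F_2^2.
For each, compute codeword c = mG in F_2^5, then tally its weight.
  m = 00 → c = 00000, weight = 0.
  m = 10 → c = 00100, weight = 1.
  m = 01 → c = 11110, weight = 4.
  m = 11 → c = 11010, weight = 3.
Tally weights:
  weight 0: 1 codewords.
  weight 1: 1 codewords.
  weight 3: 1 codewords.
  weight 4: 1 codewords.
Minimum distance d = smallest w > 0 with A_w > 0 = 1.
Sanity: Σ A_w = 4 = 2^2 = 4 ✓.


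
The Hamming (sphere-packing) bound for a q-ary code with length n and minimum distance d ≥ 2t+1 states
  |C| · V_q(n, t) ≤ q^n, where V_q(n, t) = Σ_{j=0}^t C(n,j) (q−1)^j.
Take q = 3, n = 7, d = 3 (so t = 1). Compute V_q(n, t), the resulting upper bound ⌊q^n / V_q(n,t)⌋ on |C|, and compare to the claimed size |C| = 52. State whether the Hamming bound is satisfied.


V_q(n, t) = 15, q^n = 2187, Hamming bound = 145, |C| = 52 ≤ bound (satisfied).

Step 1: Compute V_q(n, t) = Σ_{j=0}^1 C(n, j) (q−1)^j.
  j = 0: C(7,0)·(2)^0 = 1·1 = 1.
  j = 1: C(7,1)·(2)^1 = 7·2 = 14.
  V_q(n, t) = 1 + 14 = 15.
Step 2: q^n = 3^7 = 2187.
Step 3: Hamming bound ⌊q^n / V_q(n,t)⌋ = ⌊2187/15⌋ = 145.
Step 4: Compare |C| = 52 to 145: satisfied.
The claimed |C| lies below the Hamming bound.


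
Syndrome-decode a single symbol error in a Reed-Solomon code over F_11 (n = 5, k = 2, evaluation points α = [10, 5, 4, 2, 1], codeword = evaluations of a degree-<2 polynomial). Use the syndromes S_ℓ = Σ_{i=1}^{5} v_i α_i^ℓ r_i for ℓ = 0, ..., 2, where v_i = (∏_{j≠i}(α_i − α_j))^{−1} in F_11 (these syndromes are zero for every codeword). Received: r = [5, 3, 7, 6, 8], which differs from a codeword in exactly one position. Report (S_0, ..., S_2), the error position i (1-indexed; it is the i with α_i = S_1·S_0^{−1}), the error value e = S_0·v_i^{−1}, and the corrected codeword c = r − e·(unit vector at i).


S = (5, 10, 9), error at position 4, error magnitude e = 2, c = [5, 3, 7, 4, 8].

Step 1: column multipliers v_i = (∏_{j≠i}(α_i − α_j))^{−1} mod 11.
  i = 1 (α = 10): (10−5)(10−4)(10−2)(10−1) = 5·6·8·9 = 2160 ≡ 4, so v_1 = 4^{−1} = 3 (mod 11).
  i = 2 (α = 5): (5−10)(5−4)(5−2)(5−1) = (−5)·1·3·4 = −60 ≡ 6, so v_2 = 6^{−1} = 2 (mod 11).
  i = 3 (α = 4): (4−10)(4−5)(4−2)(4−1) = (−6)·(−1)·2·3 = 36 ≡ 3, so v_3 = 3^{−1} = 4 (mod 11).
  i = 4 (α = 2): (2−10)(2−5)(2−4)(2−1) = (−8)·(−3)·(−2)·1 = −48 ≡ 7, so v_4 = 7^{−1} = 8 (mod 11).
  i = 5 (α = 1): (1−10)(1−5)(1−4)(1−2) = (−9)·(−4)·(−3)·(−1) = 108 ≡ 9, so v_5 = 9^{−1} = 5 (mod 11).
  v = [3, 2, 4, 8, 5].
Step 2: syndromes of r = [5, 3, 7, 6, 8] (all sums mod 11).
  S_0 = Σ v_i r_i = 3·5 + 2·3 + 4·7 + 8·6 + 5·8 = 137 ≡ 5.
  S_1 = Σ v_i α_i r_i = 3·10·5 + 2·5·3 + 4·4·7 + 8·2·6 + 5·1·8 = 428 ≡ 10.
  α_i^2 mod 11 = [1, 3, 5, 4, 1].
  S_2 = Σ v_i α_i^2 r_i = 3·1·5 + 2·3·3 + 4·5·7 + 8·4·6 + 5·1·8 = 405 ≡ 9.
  S = (5, 10, 9) ≠ 0, so r is not a codeword (an error is present).
Step 3: locate the error. For a single error e at position i, S_ℓ = v_i·e·α_i^ℓ, so α_err = S_1/S_0.
  S_0^{−1} = 5^{−1} = 9 (mod 11), so α_err = 10·9 = 90 ≡ 2 = α_4. Error position i = 4.
  Consistency check: S_2/S_1 = 9·10 = 90 ≡ 2 = α_err ✓ (single-error assumption holds).
Step 4: error magnitude e = S_0/v_4 = S_0·∏_{j≠4}(α_4 − α_j) = 5·7 = 35 ≡ 2 (mod 11).
Step 5: correct position 4: c_4 = r_4 − e = 6 − 2 ≡ 4 (mod 11). Hence c = [5, 3, 7, 4, 8].
  Check: interpolating c through the α_i gives m(x) = 1 + 7·x (degree < 2) with m(α_i) = c_i for every i, so c is indeed a codeword.


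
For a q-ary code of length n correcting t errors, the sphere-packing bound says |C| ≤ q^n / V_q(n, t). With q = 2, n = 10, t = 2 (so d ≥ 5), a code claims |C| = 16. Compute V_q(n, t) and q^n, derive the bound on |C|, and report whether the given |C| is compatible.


V_q(n, t) = 56, q^n = 1024, Hamming bound = 18, |C| = 16 ≤ bound (satisfied).

Step 1: Compute V_q(n, t) = Σ_{j=0}^2 C(n, j) (q−1)^j.
  j = 0: C(10,0)·(1)^0 = 1·1 = 1.
  j = 1: C(10,1)·(1)^1 = 10·1 = 10.
  j = 2: C(10,2)·(1)^2 = 45·1 = 45.
  V_q(n, t) = 1 + 10 + 45 = 56.
Step 2: q^n = 2^10 = 1024.
Step 3: Hamming bound ⌊q^n / V_q(n,t)⌋ = ⌊1024/56⌋ = 18.
Step 4: Compare |C| = 16 to 18: satisfied.
The claimed |C| lies below the Hamming bound.


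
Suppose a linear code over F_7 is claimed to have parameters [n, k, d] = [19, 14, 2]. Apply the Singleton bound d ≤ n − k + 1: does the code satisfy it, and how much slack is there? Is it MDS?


Singleton RHS = n − k + 1 = 6, slack = 4, bound satisfied, not MDS.

Singleton bound: d ≤ n − k + 1.
Here n = 19, k = 14, so n − k + 1 = 6.
Given d = 2, check d ≤ 6: YES.
Slack = (n − k + 1) − d = 4.
The code is NOT MDS (slack = 4 > 0).
Description: the claimed parameters are [19, 14, 2]_7; such a code would be non-MDS.


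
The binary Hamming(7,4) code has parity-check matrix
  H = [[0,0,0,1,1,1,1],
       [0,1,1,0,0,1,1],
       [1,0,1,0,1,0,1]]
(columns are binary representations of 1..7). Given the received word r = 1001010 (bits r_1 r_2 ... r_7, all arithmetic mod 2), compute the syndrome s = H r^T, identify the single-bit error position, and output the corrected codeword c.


s = (0, 1, 1)^T, error position = 3, corrected codeword c = 1011010

Compute s = H r^T mod 2 one row at a time:
  s_1 = 1 + 0 + 1 + 0 = 2 ≡ 0 (mod 2).
  s_2 = 0 + 0 + 1 + 0 = 1 ≡ 1 (mod 2).
  s_3 = 1 + 0 + 0 + 0 = 1 ≡ 1 (mod 2).
s = (0, 1, 1)^T — this equals column 3 of H (binary 011), so error is at position 3.
Correct: flip bit 3 of r = 1001010 to get c = 1011010.


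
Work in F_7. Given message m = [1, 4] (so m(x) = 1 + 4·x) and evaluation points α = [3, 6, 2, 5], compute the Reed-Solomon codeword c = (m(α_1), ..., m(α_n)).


c = [6, 4, 2, 0]

Message polynomial: m(x) = 1 + 4·x (mod 7).
For each evaluation point α_i, compute m(α_i) mod 7:
  α_1 = 3: Horner steps 4 → 6, so m(3) = 6.
  α_2 = 6: Horner steps 4 → 4, so m(6) = 4.
  α_3 = 2: Horner steps 4 → 2, so m(2) = 2.
  α_4 = 5: Horner steps 4 → 0, so m(5) = 0.
Codeword c = [6, 4, 2, 0] ∈ F_7^4.


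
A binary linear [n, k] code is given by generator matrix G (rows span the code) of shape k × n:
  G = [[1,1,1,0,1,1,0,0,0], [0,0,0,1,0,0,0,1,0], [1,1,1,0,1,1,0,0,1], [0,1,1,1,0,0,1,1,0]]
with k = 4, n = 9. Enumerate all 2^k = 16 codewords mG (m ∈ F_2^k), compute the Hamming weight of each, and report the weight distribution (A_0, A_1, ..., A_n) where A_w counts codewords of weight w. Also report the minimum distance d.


Weight distribution: A_0 = 1, A_1 = 1, A_2 = 1, A_3 = 2, A_4 = 2, A_5 = 3, A_6 = 3, A_7 = 2, A_8 = 1. Minimum distance d = 1.

Enumerate all 2^4 = 16 messages m ∈ F_2^4.
For each, compute codeword c = mG in F_2^9, then tally its weight.
  m = 0000 → c = 000000000, weight = 0.
  m = 1000 → c = 111011000, weight = 5.
  m = 0100 → c = 000100010, weight = 2.
  m = 1100 → c = 111111010, weight = 7.
  m = 0010 → c = 111011001, weight = 6.
  m = 1010 → c = 000000001, weight = 1.
  m = 0110 → c = 111111011, weight = 8.
  m = 1110 → c = 000100011, weight = 3.
  m = 0001 → c = 011100110, weight = 5.
  m = 1001 → c = 100111110, weight = 6.
  m = 0101 → c = 011000100, weight = 3.
  m = 1101 → c = 100011100, weight = 4.
  m = 0011 → c = 100111111, weight = 7.
  m = 1011 → c = 011100111, weight = 6.
  m = 0111 → c = 100011101, weight = 5.
  m = 1111 → c = 011000101, weight = 4.
Tally weights:
  weight 0: 1 codewords.
  weight 1: 1 codewords.
  weight 2: 1 codewords.
  weight 3: 2 codewords.
  weight 4: 2 codewords.
  weight 5: 3 codewords.
  weight 6: 3 codewords.
  weight 7: 2 codewords.
  weight 8: 1 codewords.
Minimum distance d = smallest w > 0 with A_w > 0 = 1.
Sanity: Σ A_w = 16 = 2^4 = 16 ✓.


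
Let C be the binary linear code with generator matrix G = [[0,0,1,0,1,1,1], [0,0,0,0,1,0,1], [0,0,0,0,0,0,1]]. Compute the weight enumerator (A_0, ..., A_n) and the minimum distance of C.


Weight distribution: A_0 = 1, A_1 = 2, A_2 = 2, A_3 = 2, A_4 = 1. Minimum distance d = 1.

Enumerate all 2^3 = 8 messages m ∈ F_2^3.
For each, compute codeword c = mG in F_2^7, then tally its weight.
  m = 000 → c = 0000000, weight = 0.
  m = 100 → c = 0010111, weight = 4.
  m = 010 → c = 0000101, weight = 2.
  m = 110 → c = 0010010, weight = 2.
  m = 001 → c = 0000001, weight = 1.
  m = 101 → c = 0010110, weight = 3.
  m = 011 → c = 0000100, weight = 1.
  m = 111 → c = 0010011, weight = 3.
Tally weights:
  weight 0: 1 codewords.
  weight 1: 2 codewords.
  weight 2: 2 codewords.
  weight 3: 2 codewords.
  weight 4: 1 codewords.
Minimum distance d = smallest w > 0 with A_w > 0 = 1.
Sanity: Σ A_w = 8 = 2^3 = 8 ✓.


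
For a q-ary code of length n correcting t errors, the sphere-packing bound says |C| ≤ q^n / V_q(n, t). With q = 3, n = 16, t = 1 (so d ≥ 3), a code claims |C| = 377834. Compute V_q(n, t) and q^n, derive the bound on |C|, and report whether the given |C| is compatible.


V_q(n, t) = 33, q^n = 43046721, Hamming bound = 1304446, |C| = 377834 ≤ bound (satisfied).

Step 1: Compute V_q(n, t) = Σ_{j=0}^1 C(n, j) (q−1)^j.
  j = 0: C(16,0)·(2)^0 = 1·1 = 1.
  j = 1: C(16,1)·(2)^1 = 16·2 = 32.
  V_q(n, t) = 1 + 32 = 33.
Step 2: q^n = 3^16 = 43046721.
Step 3: Hamming bound ⌊q^n / V_q(n,t)⌋ = ⌊43046721/33⌋ = 1304446.
Step 4: Compare |C| = 377834 to 1304446: satisfied.
The claimed |C| lies below the Hamming bound.


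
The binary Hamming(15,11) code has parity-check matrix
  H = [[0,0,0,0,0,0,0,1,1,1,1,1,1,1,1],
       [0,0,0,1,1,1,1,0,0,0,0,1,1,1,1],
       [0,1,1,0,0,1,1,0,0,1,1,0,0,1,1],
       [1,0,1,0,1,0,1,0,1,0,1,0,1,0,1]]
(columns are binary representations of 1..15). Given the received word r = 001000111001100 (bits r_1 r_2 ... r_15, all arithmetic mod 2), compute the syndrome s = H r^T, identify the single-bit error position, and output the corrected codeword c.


s = (0, 1, 0, 0)^T, error position = 4, corrected codeword c = 001100111001100

Compute s = H r^T mod 2 one row at a time:
  s_1 = 1 + 1 + 0 + 0 + 1 + 1 + 0 + 0 = 4 ≡ 0 (mod 2).
  s_2 = 0 + 0 + 0 + 1 + 1 + 1 + 0 + 0 = 3 ≡ 1 (mod 2).
  s_3 = 0 + 1 + 0 + 1 + 0 + 0 + 0 + 0 = 2 ≡ 0 (mod 2).
  s_4 = 0 + 1 + 0 + 1 + 1 + 0 + 1 + 0 = 4 ≡ 0 (mod 2).
s = (0, 1, 0, 0)^T — this equals column 4 of H (binary 0100), so error is at position 4.
Correct: flip bit 4 of r = 001000111001100 to get c = 001100111001100.


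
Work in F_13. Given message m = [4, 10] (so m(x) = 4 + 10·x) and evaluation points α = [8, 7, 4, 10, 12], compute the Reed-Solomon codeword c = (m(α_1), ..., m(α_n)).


c = [6, 9, 5, 0, 7]

Message polynomial: m(x) = 4 + 10·x (mod 13).
For each evaluation point α_i, compute m(α_i) mod 13:
  α_1 = 8: Horner steps 10 → 6, so m(8) = 6.
  α_2 = 7: Horner steps 10 → 9, so m(7) = 9.
  α_3 = 4: Horner steps 10 → 5, so m(4) = 5.
  α_4 = 10: Horner steps 10 → 0, so m(10) = 0.
  α_5 = 12: Horner steps 10 → 7, so m(12) = 7.
Codeword c = [6, 9, 5, 0, 7] ∈ F_13^5.


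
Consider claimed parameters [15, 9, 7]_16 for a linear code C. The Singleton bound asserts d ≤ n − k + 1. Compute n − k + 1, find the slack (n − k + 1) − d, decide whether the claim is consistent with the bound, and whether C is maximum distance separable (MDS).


Singleton RHS = n − k + 1 = 7, slack = 0, bound satisfied, MDS.

Singleton bound: d ≤ n − k + 1.
Here n = 15, k = 9, so n − k + 1 = 7.
Given d = 7, check d ≤ 7: YES.
Slack = (n − k + 1) − d = 0.
The code is MDS (slack = 0).
Description: the claimed parameters are [15, 9, 7]_16; such a code would be MDS (meets Singleton bound).


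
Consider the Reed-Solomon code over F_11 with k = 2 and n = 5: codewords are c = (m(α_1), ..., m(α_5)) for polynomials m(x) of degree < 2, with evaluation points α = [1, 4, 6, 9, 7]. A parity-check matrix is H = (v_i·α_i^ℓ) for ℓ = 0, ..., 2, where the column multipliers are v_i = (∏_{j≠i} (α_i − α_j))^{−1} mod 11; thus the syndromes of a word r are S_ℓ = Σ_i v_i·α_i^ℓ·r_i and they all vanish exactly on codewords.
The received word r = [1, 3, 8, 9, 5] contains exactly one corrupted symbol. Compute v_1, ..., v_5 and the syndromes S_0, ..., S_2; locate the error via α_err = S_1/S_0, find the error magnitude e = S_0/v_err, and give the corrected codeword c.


S = (6, 10, 2), error at position 4, error magnitude e = 10, c = [1, 3, 8, 10, 5].

Step 1: column multipliers v_i = (∏_{j≠i}(α_i − α_j))^{−1} mod 11.
  i = 1 (α = 1): (1−4)(1−6)(1−9)(1−7) = (−3)·(−5)·(−8)·(−6) = 720 ≡ 5, so v_1 = 5^{−1} = 9 (mod 11).
  i = 2 (α = 4): (4−1)(4−6)(4−9)(4−7) = 3·(−2)·(−5)·(−3) = −90 ≡ 9, so v_2 = 9^{−1} = 5 (mod 11).
  i = 3 (α = 6): (6−1)(6−4)(6−9)(6−7) = 5·2·(−3)·(−1) = 30 ≡ 8, so v_3 = 8^{−1} = 7 (mod 11).
  i = 4 (α = 9): (9−1)(9−4)(9−6)(9−7) = 8·5·3·2 = 240 ≡ 9, so v_4 = 9^{−1} = 5 (mod 11).
  i = 5 (α = 7): (7−1)(7−4)(7−6)(7−9) = 6·3·1·(−2) = −36 ≡ 8, so v_5 = 8^{−1} = 7 (mod 11).
  v = [9, 5, 7, 5, 7].
Step 2: syndromes of r = [1, 3, 8, 9, 5] (all sums mod 11).
  S_0 = Σ v_i r_i = 9·1 + 5·3 + 7·8 + 5·9 + 7·5 = 160 ≡ 6.
  S_1 = Σ v_i α_i r_i = 9·1·1 + 5·4·3 + 7·6·8 + 5·9·9 + 7·7·5 = 1055 ≡ 10.
  α_i^2 mod 11 = [1, 5, 3, 4, 5].
  S_2 = Σ v_i α_i^2 r_i = 9·1·1 + 5·5·3 + 7·3·8 + 5·4·9 + 7·5·5 = 607 ≡ 2.
  S = (6, 10, 2) ≠ 0, so r is not a codeword (an error is present).
Step 3: locate the error. For a single error e at position i, S_ℓ = v_i·e·α_i^ℓ, so α_err = S_1/S_0.
  S_0^{−1} = 6^{−1} = 2 (mod 11), so α_err = 10·2 = 20 ≡ 9 = α_4. Error position i = 4.
  Consistency check: S_2/S_1 = 2·10 = 20 ≡ 9 = α_err ✓ (single-error assumption holds).
Step 4: error magnitude e = S_0/v_4 = S_0·∏_{j≠4}(α_4 − α_j) = 6·9 = 54 ≡ 10 (mod 11).
Step 5: correct position 4: c_4 = r_4 − e = 9 − 10 ≡ 10 (mod 11). Hence c = [1, 3, 8, 10, 5].
  Check: interpolating c through the α_i gives m(x) = 4 + 8·x (degree < 2) with m(α_i) = c_i for every i, so c is indeed a codeword.


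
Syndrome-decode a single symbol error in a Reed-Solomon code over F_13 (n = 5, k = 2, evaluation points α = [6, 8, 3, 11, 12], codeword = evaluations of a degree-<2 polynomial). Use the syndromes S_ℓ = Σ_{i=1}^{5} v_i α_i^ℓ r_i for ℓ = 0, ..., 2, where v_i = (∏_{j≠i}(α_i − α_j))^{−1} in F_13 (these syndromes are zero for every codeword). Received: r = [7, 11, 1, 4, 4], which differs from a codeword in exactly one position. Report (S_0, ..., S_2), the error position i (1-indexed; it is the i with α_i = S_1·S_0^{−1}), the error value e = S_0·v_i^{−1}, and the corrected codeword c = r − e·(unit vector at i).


S = (3, 10, 3), error at position 5, error magnitude e = 11, c = [7, 11, 1, 4, 6].

Step 1: column multipliers v_i = (∏_{j≠i}(α_i − α_j))^{−1} mod 13.
  i = 1 (α = 6): (6−8)(6−3)(6−11)(6−12) = (−2)·3·(−5)·(−6) = −180 ≡ 2, so v_1 = 2^{−1} = 7 (mod 13).
  i = 2 (α = 8): (8−6)(8−3)(8−11)(8−12) = 2·5·(−3)·(−4) = 120 ≡ 3, so v_2 = 3^{−1} = 9 (mod 13).
  i = 3 (α = 3): (3−6)(3−8)(3−11)(3−12) = (−3)·(−5)·(−8)·(−9) = 1080 ≡ 1, so v_3 = 1^{−1} = 1 (mod 13).
  i = 4 (α = 11): (11−6)(11−8)(11−3)(11−12) = 5·3·8·(−1) = −120 ≡ 10, so v_4 = 10^{−1} = 4 (mod 13).
  i = 5 (α = 12): (12−6)(12−8)(12−3)(12−11) = 6·4·9·1 = 216 ≡ 8, so v_5 = 8^{−1} = 5 (mod 13).
  v = [7, 9, 1, 4, 5].
Step 2: syndromes of r = [7, 11, 1, 4, 4] (all sums mod 13).
  S_0 = Σ v_i r_i = 7·7 + 9·11 + 1·1 + 4·4 + 5·4 = 185 ≡ 3.
  S_1 = Σ v_i α_i r_i = 7·6·7 + 9·8·11 + 1·3·1 + 4·11·4 + 5·12·4 = 1505 ≡ 10.
  α_i^2 mod 13 = [10, 12, 9, 4, 1].
  S_2 = Σ v_i α_i^2 r_i = 7·10·7 + 9·12·11 + 1·9·1 + 4·4·4 + 5·1·4 = 1771 ≡ 3.
  S = (3, 10, 3) ≠ 0, so r is not a codeword (an error is present).
Step 3: locate the error. For a single error e at position i, S_ℓ = v_i·e·α_i^ℓ, so α_err = S_1/S_0.
  S_0^{−1} = 3^{−1} = 9 (mod 13), so α_err = 10·9 = 90 ≡ 12 = α_5. Error position i = 5.
  Consistency check: S_2/S_1 = 3·4 = 12 ≡ 12 = α_err ✓ (single-error assumption holds).
Step 4: error magnitude e = S_0/v_5 = S_0·∏_{j≠5}(α_5 − α_j) = 3·8 = 24 ≡ 11 (mod 13).
Step 5: correct position 5: c_5 = r_5 − e = 4 − 11 ≡ 6 (mod 13). Hence c = [7, 11, 1, 4, 6].
  Check: interpolating c through the α_i gives m(x) = 8 + 2·x (degree < 2) with m(α_i) = c_i for every i, so c is indeed a codeword.


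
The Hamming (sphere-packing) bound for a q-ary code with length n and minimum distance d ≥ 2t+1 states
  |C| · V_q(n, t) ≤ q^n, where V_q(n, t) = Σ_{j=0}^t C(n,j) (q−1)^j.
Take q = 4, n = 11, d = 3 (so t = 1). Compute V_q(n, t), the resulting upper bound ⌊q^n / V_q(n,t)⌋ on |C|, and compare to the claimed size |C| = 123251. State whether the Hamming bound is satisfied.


V_q(n, t) = 34, q^n = 4194304, Hamming bound = 123361, |C| = 123251 ≤ bound (satisfied).

Step 1: Compute V_q(n, t) = Σ_{j=0}^1 C(n, j) (q−1)^j.
  j = 0: C(11,0)·(3)^0 = 1·1 = 1.
  j = 1: C(11,1)·(3)^1 = 11·3 = 33.
  V_q(n, t) = 1 + 33 = 34.
Step 2: q^n = 4^11 = 4194304.
Step 3: Hamming bound ⌊q^n / V_q(n,t)⌋ = ⌊4194304/34⌋ = 123361.
Step 4: Compare |C| = 123251 to 123361: satisfied.
The claimed |C| lies below the Hamming bound.


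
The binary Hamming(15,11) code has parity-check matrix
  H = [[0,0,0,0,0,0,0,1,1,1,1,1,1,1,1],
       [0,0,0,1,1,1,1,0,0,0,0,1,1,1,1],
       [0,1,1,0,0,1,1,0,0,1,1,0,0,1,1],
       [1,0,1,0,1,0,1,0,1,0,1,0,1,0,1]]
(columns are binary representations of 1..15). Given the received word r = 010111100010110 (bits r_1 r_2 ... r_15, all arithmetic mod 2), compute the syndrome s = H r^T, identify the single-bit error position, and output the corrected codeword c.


s = (1, 0, 1, 0)^T, error position = 10, corrected codeword c = 010111100110110

Compute s = H r^T mod 2 one row at a time:
  s_1 = 0 + 0 + 0 + 1 + 0 + 1 + 1 + 0 = 3 ≡ 1 (mod 2).
  s_2 = 1 + 1 + 1 + 1 + 0 + 1 + 1 + 0 = 6 ≡ 0 (mod 2).
  s_3 = 1 + 0 + 1 + 1 + 0 + 1 + 1 + 0 = 5 ≡ 1 (mod 2).
  s_4 = 0 + 0 + 1 + 1 + 0 + 1 + 1 + 0 = 4 ≡ 0 (mod 2).
s = (1, 0, 1, 0)^T — this equals column 10 of H (binary 1010), so error is at position 10.
Correct: flip bit 10 of r = 010111100010110 to get c = 010111100110110.


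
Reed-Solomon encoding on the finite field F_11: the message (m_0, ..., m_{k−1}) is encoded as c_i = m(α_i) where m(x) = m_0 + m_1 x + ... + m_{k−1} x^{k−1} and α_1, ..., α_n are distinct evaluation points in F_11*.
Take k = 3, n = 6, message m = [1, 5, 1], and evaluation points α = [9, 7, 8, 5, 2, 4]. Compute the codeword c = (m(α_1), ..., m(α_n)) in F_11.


c = [6, 8, 6, 7, 4, 4]

Message polynomial: m(x) = 1 + 5·x + 1·x^2 (mod 11).
For each evaluation point α_i, compute m(α_i) mod 11:
  α_1 = 9: Horner steps 1 → 3 → 6, so m(9) = 6.
  α_2 = 7: Horner steps 1 → 1 → 8, so m(7) = 8.
  α_3 = 8: Horner steps 1 → 2 → 6, so m(8) = 6.
  α_4 = 5: Horner steps 1 → 10 → 7, so m(5) = 7.
  α_5 = 2: Horner steps 1 → 7 → 4, so m(2) = 4.
  α_6 = 4: Horner steps 1 → 9 → 4, so m(4) = 4.
Codeword c = [6, 8, 6, 7, 4, 4] ∈ F_11^6.


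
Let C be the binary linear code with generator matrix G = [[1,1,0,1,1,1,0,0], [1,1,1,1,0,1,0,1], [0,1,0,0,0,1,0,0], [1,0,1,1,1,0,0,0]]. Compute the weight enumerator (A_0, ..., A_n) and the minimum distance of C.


Weight distribution: A_0 = 1, A_1 = 1, A_2 = 2, A_3 = 4, A_4 = 3, A_5 = 3, A_6 = 2. Minimum distance d = 1.

Enumerate all 2^4 = 16 messages m ∈ F_2^4.
For each, compute codeword c = mG in F_2^8, then tally its weight.
  m = 0000 → c = 00000000, weight = 0.
  m = 1000 → c = 11011100, weight = 5.
  m = 0100 → c = 11110101, weight = 6.
  m = 1100 → c = 00101001, weight = 3.
  m = 0010 → c = 01000100, weight = 2.
  m = 1010 → c = 10011000, weight = 3.
  m = 0110 → c = 10110001, weight = 4.
  m = 1110 → c = 01101101, weight = 5.
  m = 0001 → c = 10111000, weight = 4.
  m = 1001 → c = 01100100, weight = 3.
  m = 0101 → c = 01001101, weight = 4.
  m = 1101 → c = 10010001, weight = 3.
  m = 0011 → c = 11111100, weight = 6.
  m = 1011 → c = 00100000, weight = 1.
  m = 0111 → c = 00001001, weight = 2.
  m = 1111 → c = 11010101, weight = 5.
Tally weights:
  weight 0: 1 codewords.
  weight 1: 1 codewords.
  weight 2: 2 codewords.
  weight 3: 4 codewords.
  weight 4: 3 codewords.
  weight 5: 3 codewords.
  weight 6: 2 codewords.
Minimum distance d = smallest w > 0 with A_w > 0 = 1.
Sanity: Σ A_w = 16 = 2^4 = 16 ✓.


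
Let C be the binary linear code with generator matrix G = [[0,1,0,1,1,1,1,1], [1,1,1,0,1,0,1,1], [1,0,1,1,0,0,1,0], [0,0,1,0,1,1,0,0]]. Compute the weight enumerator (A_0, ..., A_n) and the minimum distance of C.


Weight distribution: A_0 = 1, A_2 = 1, A_3 = 4, A_4 = 3, A_5 = 4, A_6 = 3. Minimum distance d = 2.

Enumerate all 2^4 = 16 messages m ∈ F_2^4.
For each, compute codeword c = mG in F_2^8, then tally its weight.
  m = 0000 → c = 00000000, weight = 0.
  m = 1000 → c = 01011111, weight = 6.
  m = 0100 → c = 11101011, weight = 6.
  m = 1100 → c = 10110100, weight = 4.
  m = 0010 → c = 10110010, weight = 4.
  m = 1010 → c = 11101101, weight = 6.
  m = 0110 → c = 01011001, weight = 4.
  m = 1110 → c = 00000110, weight = 2.
  m = 0001 → c = 00101100, weight = 3.
  m = 1001 → c = 01110011, weight = 5.
  m = 0101 → c = 11000111, weight = 5.
  m = 1101 → c = 10011000, weight = 3.
  m = 0011 → c = 10011110, weight = 5.
  m = 1011 → c = 11000001, weight = 3.
  m = 0111 → c = 01110101, weight = 5.
  m = 1111 → c = 00101010, weight = 3.
Tally weights:
  weight 0: 1 codewords.
  weight 2: 1 codewords.
  weight 3: 4 codewords.
  weight 4: 3 codewords.
  weight 5: 4 codewords.
  weight 6: 3 codewords.
Minimum distance d = smallest w > 0 with A_w > 0 = 2.
Sanity: Σ A_w = 16 = 2^4 = 16 ✓.


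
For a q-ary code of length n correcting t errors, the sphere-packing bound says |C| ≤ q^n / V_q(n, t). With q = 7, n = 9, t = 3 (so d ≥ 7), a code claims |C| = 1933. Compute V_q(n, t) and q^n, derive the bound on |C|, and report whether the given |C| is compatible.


V_q(n, t) = 19495, q^n = 40353607, Hamming bound = 2069, |C| = 1933 ≤ bound (satisfied).

Step 1: Compute V_q(n, t) = Σ_{j=0}^3 C(n, j) (q−1)^j.
  j = 0: C(9,0)·(6)^0 = 1·1 = 1.
  j = 1: C(9,1)·(6)^1 = 9·6 = 54.
  j = 2: C(9,2)·(6)^2 = 36·36 = 1296.
  j = 3: C(9,3)·(6)^3 = 84·216 = 18144.
  V_q(n, t) = 1 + 54 + 1296 + 18144 = 19495.
Step 2: q^n = 7^9 = 40353607.
Step 3: Hamming bound ⌊q^n / V_q(n,t)⌋ = ⌊40353607/19495⌋ = 2069.
Step 4: Compare |C| = 1933 to 2069: satisfied.
The claimed |C| lies below the Hamming bound.


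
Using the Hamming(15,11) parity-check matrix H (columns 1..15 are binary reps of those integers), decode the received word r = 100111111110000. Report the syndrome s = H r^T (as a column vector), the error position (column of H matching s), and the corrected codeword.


s = (0, 0, 0, 1)^T, error position = 1, corrected codeword c = 000111111110000

Compute s = H r^T mod 2 one row at a time:
  s_1 = 1 + 1 + 1 + 1 + 0 + 0 + 0 + 0 = 4 ≡ 0 (mod 2).
  s_2 = 1 + 1 + 1 + 1 + 0 + 0 + 0 + 0 = 4 ≡ 0 (mod 2).
  s_3 = 0 + 0 + 1 + 1 + 1 + 1 + 0 + 0 = 4 ≡ 0 (mod 2).
  s_4 = 1 + 0 + 1 + 1 + 1 + 1 + 0 + 0 = 5 ≡ 1 (mod 2).
s = (0, 0, 0, 1)^T — this equals column 1 of H (binary 0001), so error is at position 1.
Correct: flip bit 1 of r = 100111111110000 to get c = 000111111110000.


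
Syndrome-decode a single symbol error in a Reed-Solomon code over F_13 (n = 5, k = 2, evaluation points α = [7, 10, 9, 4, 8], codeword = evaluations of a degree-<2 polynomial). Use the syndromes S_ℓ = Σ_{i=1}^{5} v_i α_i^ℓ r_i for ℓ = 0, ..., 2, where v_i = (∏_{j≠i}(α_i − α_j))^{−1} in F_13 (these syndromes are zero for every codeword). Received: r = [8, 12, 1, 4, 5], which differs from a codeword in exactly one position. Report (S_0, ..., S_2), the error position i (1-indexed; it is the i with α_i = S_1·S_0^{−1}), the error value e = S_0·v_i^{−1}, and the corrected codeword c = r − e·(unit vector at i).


S = (4, 10, 12), error at position 3, error magnitude e = 12, c = [8, 12, 2, 4, 5].

Step 1: column multipliers v_i = (∏_{j≠i}(α_i − α_j))^{−1} mod 13.
  i = 1 (α = 7): (7−10)(7−9)(7−4)(7−8) = (−3)·(−2)·3·(−1) = −18 ≡ 8, so v_1 = 8^{−1} = 5 (mod 13).
  i = 2 (α = 10): (10−7)(10−9)(10−4)(10−8) = 3·1·6·2 = 36 ≡ 10, so v_2 = 10^{−1} = 4 (mod 13).
  i = 3 (α = 9): (9−7)(9−10)(9−4)(9−8) = 2·(−1)·5·1 = −10 ≡ 3, so v_3 = 3^{−1} = 9 (mod 13).
  i = 4 (α = 4): (4−7)(4−10)(4−9)(4−8) = (−3)·(−6)·(−5)·(−4) = 360 ≡ 9, so v_4 = 9^{−1} = 3 (mod 13).
  i = 5 (α = 8): (8−7)(8−10)(8−9)(8−4) = 1·(−2)·(−1)·4 = 8 ≡ 8, so v_5 = 8^{−1} = 5 (mod 13).
  v = [5, 4, 9, 3, 5].
Step 2: syndromes of r = [8, 12, 1, 4, 5] (all sums mod 13).
  S_0 = Σ v_i r_i = 5·8 + 4·12 + 9·1 + 3·4 + 5·5 = 134 ≡ 4.
  S_1 = Σ v_i α_i r_i = 5·7·8 + 4·10·12 + 9·9·1 + 3·4·4 + 5·8·5 = 1089 ≡ 10.
  α_i^2 mod 13 = [10, 9, 3, 3, 12].
  S_2 = Σ v_i α_i^2 r_i = 5·10·8 + 4·9·12 + 9·3·1 + 3·3·4 + 5·12·5 = 1195 ≡ 12.
  S = (4, 10, 12) ≠ 0, so r is not a codeword (an error is present).
Step 3: locate the error. For a single error e at position i, S_ℓ = v_i·e·α_i^ℓ, so α_err = S_1/S_0.
  S_0^{−1} = 4^{−1} = 10 (mod 13), so α_err = 10·10 = 100 ≡ 9 = α_3. Error position i = 3.
  Consistency check: S_2/S_1 = 12·4 = 48 ≡ 9 = α_err ✓ (single-error assumption holds).
Step 4: error magnitude e = S_0/v_3 = S_0·∏_{j≠3}(α_3 − α_j) = 4·3 = 12 ≡ 12 (mod 13).
Step 5: correct position 3: c_3 = r_3 − e = 1 − 12 ≡ 2 (mod 13). Hence c = [8, 12, 2, 4, 5].
  Check: interpolating c through the α_i gives m(x) = 3 + 10·x (degree < 2) with m(α_i) = c_i for every i, so c is indeed a codeword.


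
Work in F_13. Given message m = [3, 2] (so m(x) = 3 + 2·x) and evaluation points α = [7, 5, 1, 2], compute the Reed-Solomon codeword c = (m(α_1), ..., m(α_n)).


c = [4, 0, 5, 7]

Message polynomial: m(x) = 3 + 2·x (mod 13).
For each evaluation point α_i, compute m(α_i) mod 13:
  α_1 = 7: Horner steps 2 → 4, so m(7) = 4.
  α_2 = 5: Horner steps 2 → 0, so m(5) = 0.
  α_3 = 1: Horner steps 2 → 5, so m(1) = 5.
  α_4 = 2: Horner steps 2 → 7, so m(2) = 7.
Codeword c = [4, 0, 5, 7] ∈ F_13^4.


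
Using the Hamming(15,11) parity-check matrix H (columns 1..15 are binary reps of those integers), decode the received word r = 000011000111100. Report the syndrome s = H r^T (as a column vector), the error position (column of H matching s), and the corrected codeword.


s = (0, 0, 1, 1)^T, error position = 3, corrected codeword c = 001011000111100

Compute s = H r^T mod 2 one row at a time:
  s_1 = 0 + 0 + 1 + 1 + 1 + 1 + 0 + 0 = 4 ≡ 0 (mod 2).
  s_2 = 0 + 1 + 1 + 0 + 1 + 1 + 0 + 0 = 4 ≡ 0 (mod 2).
  s_3 = 0 + 0 + 1 + 0 + 1 + 1 + 0 + 0 = 3 ≡ 1 (mod 2).
  s_4 = 0 + 0 + 1 + 0 + 0 + 1 + 1 + 0 = 3 ≡ 1 (mod 2).
s = (0, 0, 1, 1)^T — this equals column 3 of H (binary 0011), so error is at position 3.
Correct: flip bit 3 of r = 000011000111100 to get c = 001011000111100.


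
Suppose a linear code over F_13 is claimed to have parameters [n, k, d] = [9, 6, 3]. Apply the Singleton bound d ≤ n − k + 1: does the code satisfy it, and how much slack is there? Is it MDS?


Singleton RHS = n − k + 1 = 4, slack = 1, bound satisfied, not MDS.

Singleton bound: d ≤ n − k + 1.
Here n = 9, k = 6, so n − k + 1 = 4.
Given d = 3, check d ≤ 4: YES.
Slack = (n − k + 1) − d = 1.
The code is NOT MDS (slack = 1 > 0).
Description: the claimed parameters are [9, 6, 3]_13; such a code would be non-MDS.


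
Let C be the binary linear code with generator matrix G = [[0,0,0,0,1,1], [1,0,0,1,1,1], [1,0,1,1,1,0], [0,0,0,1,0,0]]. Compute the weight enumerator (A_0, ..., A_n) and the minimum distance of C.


Weight distribution: A_0 = 1, A_1 = 2, A_2 = 4, A_3 = 6, A_4 = 3. Minimum distance d = 1.

Enumerate all 2^4 = 16 messages m ∈ F_2^4.
For each, compute codeword c = mG in F_2^6, then tally its weight.
  m = 0000 → c = 000000, weight = 0.
  m = 1000 → c = 000011, weight = 2.
  m = 0100 → c = 100111, weight = 4.
  m = 1100 → c = 100100, weight = 2.
  m = 0010 → c = 101110, weight = 4.
  m = 1010 → c = 101101, weight = 4.
  m = 0110 → c = 001001, weight = 2.
  m = 1110 → c = 001010, weight = 2.
  m = 0001 → c = 000100, weight = 1.
  m = 1001 → c = 000111, weight = 3.
  m = 0101 → c = 100011, weight = 3.
  m = 1101 → c = 100000, weight = 1.
  m = 0011 → c = 101010, weight = 3.
  m = 1011 → c = 101001, weight = 3.
  m = 0111 → c = 001101, weight = 3.
  m = 1111 → c = 001110, weight = 3.
Tally weights:
  weight 0: 1 codewords.
  weight 1: 2 codewords.
  weight 2: 4 codewords.
  weight 3: 6 codewords.
  weight 4: 3 codewords.
Minimum distance d = smallest w > 0 with A_w > 0 = 1.
Sanity: Σ A_w = 16 = 2^4 = 16 ✓.


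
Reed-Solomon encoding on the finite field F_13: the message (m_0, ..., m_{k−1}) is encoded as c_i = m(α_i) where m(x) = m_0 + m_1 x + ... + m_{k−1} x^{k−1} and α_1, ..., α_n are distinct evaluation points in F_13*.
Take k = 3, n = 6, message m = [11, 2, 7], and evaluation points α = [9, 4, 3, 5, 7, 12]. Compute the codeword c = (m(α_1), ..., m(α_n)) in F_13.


c = [11, 1, 2, 1, 4, 3]

Message polynomial: m(x) = 11 + 2·x + 7·x^2 (mod 13).
For each evaluation point α_i, compute m(α_i) mod 13:
  α_1 = 9: Horner steps 7 → 0 → 11, so m(9) = 11.
  α_2 = 4: Horner steps 7 → 4 → 1, so m(4) = 1.
  α_3 = 3: Horner steps 7 → 10 → 2, so m(3) = 2.
  α_4 = 5: Horner steps 7 → 11 → 1, so m(5) = 1.
  α_5 = 7: Horner steps 7 → 12 → 4, so m(7) = 4.
  α_6 = 12: Horner steps 7 → 8 → 3, so m(12) = 3.
Codeword c = [11, 1, 2, 1, 4, 3] ∈ F_13^6.


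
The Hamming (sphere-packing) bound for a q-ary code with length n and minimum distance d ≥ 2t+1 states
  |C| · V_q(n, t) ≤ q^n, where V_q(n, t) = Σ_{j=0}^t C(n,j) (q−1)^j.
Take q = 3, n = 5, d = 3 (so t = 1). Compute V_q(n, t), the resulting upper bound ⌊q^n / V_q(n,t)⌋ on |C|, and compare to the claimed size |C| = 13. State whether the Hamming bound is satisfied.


V_q(n, t) = 11, q^n = 243, Hamming bound = 22, |C| = 13 ≤ bound (satisfied).

Step 1: Compute V_q(n, t) = Σ_{j=0}^1 C(n, j) (q−1)^j.
  j = 0: C(5,0)·(2)^0 = 1·1 = 1.
  j = 1: C(5,1)·(2)^1 = 5·2 = 10.
  V_q(n, t) = 1 + 10 = 11.
Step 2: q^n = 3^5 = 243.
Step 3: Hamming bound ⌊q^n / V_q(n,t)⌋ = ⌊243/11⌋ = 22.
Step 4: Compare |C| = 13 to 22: satisfied.
The claimed |C| lies below the Hamming bound.


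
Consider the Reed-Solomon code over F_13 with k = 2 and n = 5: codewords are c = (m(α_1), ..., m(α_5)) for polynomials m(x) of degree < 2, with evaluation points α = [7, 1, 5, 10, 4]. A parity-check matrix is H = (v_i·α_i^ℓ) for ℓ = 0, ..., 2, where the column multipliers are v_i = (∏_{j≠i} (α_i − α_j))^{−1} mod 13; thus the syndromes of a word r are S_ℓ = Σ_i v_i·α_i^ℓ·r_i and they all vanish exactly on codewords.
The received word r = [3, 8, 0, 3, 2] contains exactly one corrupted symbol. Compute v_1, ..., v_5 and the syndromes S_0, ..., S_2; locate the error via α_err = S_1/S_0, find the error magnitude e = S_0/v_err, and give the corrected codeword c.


S = (8, 4, 2), error at position 1, error magnitude e = 7, c = [9, 8, 0, 3, 2].

Step 1: column multipliers v_i = (∏_{j≠i}(α_i − α_j))^{−1} mod 13.
  i = 1 (α = 7): (7−1)(7−5)(7−10)(7−4) = 6·2·(−3)·3 = −108 ≡ 9, so v_1 = 9^{−1} = 3 (mod 13).
  i = 2 (α = 1): (1−7)(1−5)(1−10)(1−4) = (−6)·(−4)·(−9)·(−3) = 648 ≡ 11, so v_2 = 11^{−1} = 6 (mod 13).
  i = 3 (α = 5): (5−7)(5−1)(5−10)(5−4) = (−2)·4·(−5)·1 = 40 ≡ 1, so v_3 = 1^{−1} = 1 (mod 13).
  i = 4 (α = 10): (10−7)(10−1)(10−5)(10−4) = 3·9·5·6 = 810 ≡ 4, so v_4 = 4^{−1} = 10 (mod 13).
  i = 5 (α = 4): (4−7)(4−1)(4−5)(4−10) = (−3)·3·(−1)·(−6) = −54 ≡ 11, so v_5 = 11^{−1} = 6 (mod 13).
  v = [3, 6, 1, 10, 6].
Step 2: syndromes of r = [3, 8, 0, 3, 2] (all sums mod 13).
  S_0 = Σ v_i r_i = 3·3 + 6·8 + 1·0 + 10·3 + 6·2 = 99 ≡ 8.
  S_1 = Σ v_i α_i r_i = 3·7·3 + 6·1·8 + 1·5·0 + 10·10·3 + 6·4·2 = 459 ≡ 4.
  α_i^2 mod 13 = [10, 1, 12, 9, 3].
  S_2 = Σ v_i α_i^2 r_i = 3·10·3 + 6·1·8 + 1·12·0 + 10·9·3 + 6·3·2 = 444 ≡ 2.
  S = (8, 4, 2) ≠ 0, so r is not a codeword (an error is present).
Step 3: locate the error. For a single error e at position i, S_ℓ = v_i·e·α_i^ℓ, so α_err = S_1/S_0.
  S_0^{−1} = 8^{−1} = 5 (mod 13), so α_err = 4·5 = 20 ≡ 7 = α_1. Error position i = 1.
  Consistency check: S_2/S_1 = 2·10 = 20 ≡ 7 = α_err ✓ (single-error assumption holds).
Step 4: error magnitude e = S_0/v_1 = S_0·∏_{j≠1}(α_1 − α_j) = 8·9 = 72 ≡ 7 (mod 13).
Step 5: correct position 1: c_1 = r_1 − e = 3 − 7 ≡ 9 (mod 13). Hence c = [9, 8, 0, 3, 2].
  Check: interpolating c through the α_i gives m(x) = 10 + 11·x (degree < 2) with m(α_i) = c_i for every i, so c is indeed a codeword.


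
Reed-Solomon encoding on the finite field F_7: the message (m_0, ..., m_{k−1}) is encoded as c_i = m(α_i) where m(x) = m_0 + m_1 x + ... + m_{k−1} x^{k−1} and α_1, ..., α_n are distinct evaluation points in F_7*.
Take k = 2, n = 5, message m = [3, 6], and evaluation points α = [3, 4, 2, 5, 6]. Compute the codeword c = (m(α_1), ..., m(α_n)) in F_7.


c = [0, 6, 1, 5, 4]

Message polynomial: m(x) = 3 + 6·x (mod 7).
For each evaluation point α_i, compute m(α_i) mod 7:
  α_1 = 3: Horner steps 6 → 0, so m(3) = 0.
  α_2 = 4: Horner steps 6 → 6, so m(4) = 6.
  α_3 = 2: Horner steps 6 → 1, so m(2) = 1.
  α_4 = 5: Horner steps 6 → 5, so m(5) = 5.
  α_5 = 6: Horner steps 6 → 4, so m(6) = 4.
Codeword c = [0, 6, 1, 5, 4] ∈ F_7^5.


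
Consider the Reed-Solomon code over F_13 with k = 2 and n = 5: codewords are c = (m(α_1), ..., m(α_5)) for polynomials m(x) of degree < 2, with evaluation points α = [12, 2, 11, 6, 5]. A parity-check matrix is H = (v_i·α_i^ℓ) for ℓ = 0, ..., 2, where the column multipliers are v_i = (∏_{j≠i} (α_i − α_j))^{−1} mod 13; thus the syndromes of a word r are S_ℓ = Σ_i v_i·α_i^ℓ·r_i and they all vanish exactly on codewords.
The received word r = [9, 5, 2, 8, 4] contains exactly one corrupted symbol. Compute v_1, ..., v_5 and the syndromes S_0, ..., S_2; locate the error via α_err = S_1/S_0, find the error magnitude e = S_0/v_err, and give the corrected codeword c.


S = (4, 9, 4), error at position 1, error magnitude e = 3, c = [6, 5, 2, 8, 4].

Step 1: column multipliers v_i = (∏_{j≠i}(α_i − α_j))^{−1} mod 13.
  i = 1 (α = 12): (12−2)(12−11)(12−6)(12−5) = 10·1·6·7 = 420 ≡ 4, so v_1 = 4^{−1} = 10 (mod 13).
  i = 2 (α = 2): (2−12)(2−11)(2−6)(2−5) = (−10)·(−9)·(−4)·(−3) = 1080 ≡ 1, so v_2 = 1^{−1} = 1 (mod 13).
  i = 3 (α = 11): (11−12)(11−2)(11−6)(11−5) = (−1)·9·5·6 = −270 ≡ 3, so v_3 = 3^{−1} = 9 (mod 13).
  i = 4 (α = 6): (6−12)(6−2)(6−11)(6−5) = (−6)·4·(−5)·1 = 120 ≡ 3, so v_4 = 3^{−1} = 9 (mod 13).
  i = 5 (α = 5): (5−12)(5−2)(5−11)(5−6) = (−7)·3·(−6)·(−1) = −126 ≡ 4, so v_5 = 4^{−1} = 10 (mod 13).
  v = [10, 1, 9, 9, 10].
Step 2: syndromes of r = [9, 5, 2, 8, 4] (all sums mod 13).
  S_0 = Σ v_i r_i = 10·9 + 1·5 + 9·2 + 9·8 + 10·4 = 225 ≡ 4.
  S_1 = Σ v_i α_i r_i = 10·12·9 + 1·2·5 + 9·11·2 + 9·6·8 + 10·5·4 = 1920 ≡ 9.
  α_i^2 mod 13 = [1, 4, 4, 10, 12].
  S_2 = Σ v_i α_i^2 r_i = 10·1·9 + 1·4·5 + 9·4·2 + 9·10·8 + 10·12·4 = 1382 ≡ 4.
  S = (4, 9, 4) ≠ 0, so r is not a codeword (an error is present).
Step 3: locate the error. For a single error e at position i, S_ℓ = v_i·e·α_i^ℓ, so α_err = S_1/S_0.
  S_0^{−1} = 4^{−1} = 10 (mod 13), so α_err = 9·10 = 90 ≡ 12 = α_1. Error position i = 1.
  Consistency check: S_2/S_1 = 4·3 = 12 ≡ 12 = α_err ✓ (single-error assumption holds).
Step 4: error magnitude e = S_0/v_1 = S_0·∏_{j≠1}(α_1 − α_j) = 4·4 = 16 ≡ 3 (mod 13).
Step 5: correct position 1: c_1 = r_1 − e = 9 − 3 ≡ 6 (mod 13). Hence c = [6, 5, 2, 8, 4].
  Check: interpolating c through the α_i gives m(x) = 10 + 4·x (degree < 2) with m(α_i) = c_i for every i, so c is indeed a codeword.
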